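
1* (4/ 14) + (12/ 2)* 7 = 296/7 = 42.29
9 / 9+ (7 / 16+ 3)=71/16 = 4.44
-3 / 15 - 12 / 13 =-73/65 = -1.12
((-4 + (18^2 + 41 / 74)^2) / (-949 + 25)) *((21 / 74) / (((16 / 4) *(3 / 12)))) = -576794385/17829856 = -32.35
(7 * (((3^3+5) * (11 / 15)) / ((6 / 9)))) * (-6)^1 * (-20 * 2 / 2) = 29568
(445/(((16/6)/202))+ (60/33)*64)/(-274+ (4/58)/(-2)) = -43160845/349668 = -123.43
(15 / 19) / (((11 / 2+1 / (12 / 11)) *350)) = 18/51205 = 0.00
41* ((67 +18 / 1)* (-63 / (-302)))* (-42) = -4610655/151 = -30534.14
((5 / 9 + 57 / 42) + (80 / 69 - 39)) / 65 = -104119/188370 = -0.55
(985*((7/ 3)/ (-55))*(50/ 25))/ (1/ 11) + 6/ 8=-11023/12 = -918.58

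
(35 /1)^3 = 42875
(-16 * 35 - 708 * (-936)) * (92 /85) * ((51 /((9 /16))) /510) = 487326208/3825 = 127405.54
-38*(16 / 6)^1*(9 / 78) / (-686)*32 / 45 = 2432/200655 = 0.01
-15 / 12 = -5/4 = -1.25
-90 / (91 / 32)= -31.65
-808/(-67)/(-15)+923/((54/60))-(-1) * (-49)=2941891/3015 = 975.75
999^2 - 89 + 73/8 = 7983369/8 = 997921.12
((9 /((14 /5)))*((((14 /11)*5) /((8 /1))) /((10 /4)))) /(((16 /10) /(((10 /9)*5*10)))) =35.51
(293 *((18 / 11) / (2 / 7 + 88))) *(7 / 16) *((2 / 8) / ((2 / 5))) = 215355/145024 = 1.48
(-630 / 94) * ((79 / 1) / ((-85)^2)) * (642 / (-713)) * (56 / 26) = 89466552/629504135 = 0.14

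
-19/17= -1.12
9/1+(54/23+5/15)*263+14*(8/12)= 16640/23 = 723.48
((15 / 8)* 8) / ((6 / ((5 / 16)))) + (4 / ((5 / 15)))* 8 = 3097/32 = 96.78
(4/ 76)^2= 1/361 = 0.00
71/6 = 11.83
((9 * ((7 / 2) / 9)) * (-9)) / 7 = -9/2 = -4.50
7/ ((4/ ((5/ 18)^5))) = 21875/7558272 = 0.00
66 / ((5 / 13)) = 858/5 = 171.60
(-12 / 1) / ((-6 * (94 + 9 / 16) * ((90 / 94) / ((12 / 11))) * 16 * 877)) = 376/218938665 = 0.00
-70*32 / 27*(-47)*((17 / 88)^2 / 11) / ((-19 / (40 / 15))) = -3803240/2048409 = -1.86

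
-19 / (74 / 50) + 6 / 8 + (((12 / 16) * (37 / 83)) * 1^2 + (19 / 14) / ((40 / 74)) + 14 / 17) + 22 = 198522761/14617960 = 13.58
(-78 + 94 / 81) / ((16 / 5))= -1945/81 = -24.01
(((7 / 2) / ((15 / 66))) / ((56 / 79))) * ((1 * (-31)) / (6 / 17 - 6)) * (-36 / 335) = -1373889/107200 = -12.82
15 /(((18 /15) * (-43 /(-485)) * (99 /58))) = 351625/4257 = 82.60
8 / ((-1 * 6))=-4/3 = -1.33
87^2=7569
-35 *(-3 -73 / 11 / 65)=15526/143 = 108.57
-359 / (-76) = 359/76 = 4.72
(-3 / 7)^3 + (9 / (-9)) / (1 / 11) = -3800/343 = -11.08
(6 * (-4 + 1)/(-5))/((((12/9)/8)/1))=108/5 = 21.60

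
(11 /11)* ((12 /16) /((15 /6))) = 3/10 = 0.30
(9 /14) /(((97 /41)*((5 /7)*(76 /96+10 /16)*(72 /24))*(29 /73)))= 53874/239105 = 0.23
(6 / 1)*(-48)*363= -104544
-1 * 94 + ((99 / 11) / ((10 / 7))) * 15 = 1/2 = 0.50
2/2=1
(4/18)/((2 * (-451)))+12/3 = 4.00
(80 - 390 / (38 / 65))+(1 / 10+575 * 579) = 63144219/190 = 332337.99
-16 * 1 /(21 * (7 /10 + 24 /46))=-3680/5901 = -0.62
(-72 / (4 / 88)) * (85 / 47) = -134640/47 = -2864.68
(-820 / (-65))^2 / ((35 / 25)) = 134480/1183 = 113.68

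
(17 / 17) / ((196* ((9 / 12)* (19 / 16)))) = 16/2793 = 0.01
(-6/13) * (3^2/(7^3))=-54/4459 = -0.01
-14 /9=-1.56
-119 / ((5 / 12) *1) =-1428/5 = -285.60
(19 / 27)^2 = 361/729 = 0.50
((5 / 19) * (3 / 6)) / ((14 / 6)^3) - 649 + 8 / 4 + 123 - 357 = -11482819/13034 = -880.99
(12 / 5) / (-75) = -4/125 = -0.03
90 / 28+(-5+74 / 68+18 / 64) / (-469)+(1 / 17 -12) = -130857/15008 = -8.72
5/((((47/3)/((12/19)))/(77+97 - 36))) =24840/893 = 27.82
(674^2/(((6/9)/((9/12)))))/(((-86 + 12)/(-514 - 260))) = 395560827/74 = 5345416.58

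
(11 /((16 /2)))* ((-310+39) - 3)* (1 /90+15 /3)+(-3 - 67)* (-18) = -627.94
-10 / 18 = -5/9 = -0.56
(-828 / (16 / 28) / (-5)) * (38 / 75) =18354/125 = 146.83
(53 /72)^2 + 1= 7993/5184 = 1.54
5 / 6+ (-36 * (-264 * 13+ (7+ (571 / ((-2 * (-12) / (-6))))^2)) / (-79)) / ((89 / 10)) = 18326345/21093 = 868.84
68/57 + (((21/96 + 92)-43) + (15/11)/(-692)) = 174975913/3471072 = 50.41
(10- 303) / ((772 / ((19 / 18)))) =-0.40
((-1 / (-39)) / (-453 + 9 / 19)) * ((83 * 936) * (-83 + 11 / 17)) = 8831200/24361 = 362.51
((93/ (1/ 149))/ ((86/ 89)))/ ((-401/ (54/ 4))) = -33298371/68972 = -482.78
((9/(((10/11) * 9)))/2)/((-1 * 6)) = -11/120 = -0.09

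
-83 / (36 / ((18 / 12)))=-83/24 = -3.46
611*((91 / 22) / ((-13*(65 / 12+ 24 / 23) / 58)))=-34233108/19613 = -1745.43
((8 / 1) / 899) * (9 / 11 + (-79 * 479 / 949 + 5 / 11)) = -3223720/9384661 = -0.34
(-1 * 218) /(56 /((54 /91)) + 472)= -2943/7646 = -0.38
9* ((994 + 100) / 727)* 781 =7689726/727 = 10577.34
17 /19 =0.89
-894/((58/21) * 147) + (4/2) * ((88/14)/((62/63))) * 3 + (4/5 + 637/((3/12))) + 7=81554782/31465 = 2591.92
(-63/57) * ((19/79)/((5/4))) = -84/395 = -0.21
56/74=28/37 = 0.76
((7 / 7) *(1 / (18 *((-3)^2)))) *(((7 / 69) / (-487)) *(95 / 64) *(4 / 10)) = -133/174197952 = 0.00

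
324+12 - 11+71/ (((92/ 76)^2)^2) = 100201116/279841 = 358.06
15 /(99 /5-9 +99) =25/183 = 0.14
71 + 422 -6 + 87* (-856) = -73985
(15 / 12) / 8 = 5/32 = 0.16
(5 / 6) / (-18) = -5/108 = -0.05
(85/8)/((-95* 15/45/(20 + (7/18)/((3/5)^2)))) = -58055/8208 = -7.07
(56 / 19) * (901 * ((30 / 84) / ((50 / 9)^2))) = 72981/2375 = 30.73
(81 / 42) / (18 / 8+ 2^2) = 54/175 = 0.31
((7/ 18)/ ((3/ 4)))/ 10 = 0.05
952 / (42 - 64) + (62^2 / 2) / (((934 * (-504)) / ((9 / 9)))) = -112045739/2589048 = -43.28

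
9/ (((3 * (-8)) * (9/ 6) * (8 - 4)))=-1/16 = -0.06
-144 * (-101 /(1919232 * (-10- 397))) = -101/5424496 = 0.00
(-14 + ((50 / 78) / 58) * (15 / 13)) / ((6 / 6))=-137103/9802 = -13.99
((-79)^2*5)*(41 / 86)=1279405/86 = 14876.80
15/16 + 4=79/16 = 4.94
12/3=4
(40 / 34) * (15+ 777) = 931.76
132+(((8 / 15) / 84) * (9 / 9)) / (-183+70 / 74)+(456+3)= 627003683/1060920 = 591.00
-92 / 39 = -2.36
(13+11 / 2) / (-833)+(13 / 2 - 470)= -386114/833 = -463.52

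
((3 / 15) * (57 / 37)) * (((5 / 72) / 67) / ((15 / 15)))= 19/59496 = 0.00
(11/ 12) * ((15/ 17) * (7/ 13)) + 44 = 39281/884 = 44.44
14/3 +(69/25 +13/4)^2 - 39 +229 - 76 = 4643603/30000 = 154.79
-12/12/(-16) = 1/16 = 0.06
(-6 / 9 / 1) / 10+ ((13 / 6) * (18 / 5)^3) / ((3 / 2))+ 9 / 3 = 26372/375 = 70.33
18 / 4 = 9/2 = 4.50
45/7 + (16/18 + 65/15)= 11.65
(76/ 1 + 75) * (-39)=-5889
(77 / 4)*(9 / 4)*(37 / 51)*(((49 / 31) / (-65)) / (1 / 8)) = -418803/68510 = -6.11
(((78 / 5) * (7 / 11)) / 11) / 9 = 182/1815 = 0.10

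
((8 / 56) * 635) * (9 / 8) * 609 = 497205/8 = 62150.62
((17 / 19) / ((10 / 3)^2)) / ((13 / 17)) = 2601/24700 = 0.11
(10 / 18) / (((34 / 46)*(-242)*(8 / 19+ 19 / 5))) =-10925/14847426 = 0.00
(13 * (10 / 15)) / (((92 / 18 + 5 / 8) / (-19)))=-11856/413 = -28.71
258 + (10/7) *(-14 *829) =-16322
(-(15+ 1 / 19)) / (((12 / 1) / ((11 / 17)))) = -1573/1938 = -0.81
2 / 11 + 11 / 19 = 159/209 = 0.76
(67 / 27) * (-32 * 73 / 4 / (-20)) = 9782/135 = 72.46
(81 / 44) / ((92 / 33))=0.66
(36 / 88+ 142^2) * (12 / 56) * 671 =81181911/28 = 2899353.96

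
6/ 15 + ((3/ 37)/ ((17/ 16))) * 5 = 2458/3145 = 0.78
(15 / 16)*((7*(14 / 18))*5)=1225/48 = 25.52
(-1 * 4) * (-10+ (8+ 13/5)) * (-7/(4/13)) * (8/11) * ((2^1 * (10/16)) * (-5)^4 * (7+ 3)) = 3412500/11 = 310227.27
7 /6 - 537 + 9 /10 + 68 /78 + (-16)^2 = -18074/65 = -278.06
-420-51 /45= -6317/15 = -421.13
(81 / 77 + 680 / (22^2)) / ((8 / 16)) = 4162/847 = 4.91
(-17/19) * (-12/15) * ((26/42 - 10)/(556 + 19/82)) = -64616/5352585 = -0.01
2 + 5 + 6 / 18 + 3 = 10.33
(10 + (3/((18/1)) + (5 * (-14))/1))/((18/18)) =-359/6 = -59.83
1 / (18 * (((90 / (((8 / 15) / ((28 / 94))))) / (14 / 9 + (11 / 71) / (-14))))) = 649399/380428650 = 0.00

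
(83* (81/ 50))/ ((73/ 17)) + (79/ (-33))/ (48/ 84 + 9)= 250678951/8070150 = 31.06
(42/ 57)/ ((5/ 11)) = 154/95 = 1.62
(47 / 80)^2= 2209/6400 = 0.35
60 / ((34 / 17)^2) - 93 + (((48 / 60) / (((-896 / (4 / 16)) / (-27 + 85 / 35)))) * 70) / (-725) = -6333643/81200 = -78.00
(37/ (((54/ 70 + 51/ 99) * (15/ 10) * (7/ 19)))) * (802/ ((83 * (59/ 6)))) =186055980/3638471 = 51.14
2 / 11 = 0.18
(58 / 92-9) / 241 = -0.03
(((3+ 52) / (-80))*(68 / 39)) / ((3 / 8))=-374/117 = -3.20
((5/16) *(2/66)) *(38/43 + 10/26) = 3545/295152 = 0.01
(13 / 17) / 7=13/119 = 0.11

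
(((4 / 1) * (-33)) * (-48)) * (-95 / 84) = -50160/7 = -7165.71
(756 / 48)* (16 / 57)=84/19 = 4.42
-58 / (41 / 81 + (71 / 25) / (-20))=-2349000/14749 = -159.27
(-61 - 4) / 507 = -5/39 = -0.13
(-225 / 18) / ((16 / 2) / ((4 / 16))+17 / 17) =-25/66 = -0.38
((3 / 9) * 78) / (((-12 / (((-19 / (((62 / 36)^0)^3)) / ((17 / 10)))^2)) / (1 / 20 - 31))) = 14524835/1734 = 8376.49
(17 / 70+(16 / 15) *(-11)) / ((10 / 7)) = -2413/300 = -8.04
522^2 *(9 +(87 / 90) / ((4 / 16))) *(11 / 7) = 192827844/35 = 5509366.97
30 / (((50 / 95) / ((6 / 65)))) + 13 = 1187/65 = 18.26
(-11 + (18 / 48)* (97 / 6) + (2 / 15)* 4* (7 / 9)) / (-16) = 9769/34560 = 0.28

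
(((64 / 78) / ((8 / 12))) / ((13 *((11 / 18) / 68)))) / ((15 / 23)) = 150144/9295 = 16.15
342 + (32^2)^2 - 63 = 1048855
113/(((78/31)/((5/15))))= 3503/234 = 14.97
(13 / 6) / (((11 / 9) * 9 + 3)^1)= 13/84 = 0.15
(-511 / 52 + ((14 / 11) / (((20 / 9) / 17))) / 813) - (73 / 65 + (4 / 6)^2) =-1221521/107316 = -11.38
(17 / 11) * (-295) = -5015/11 = -455.91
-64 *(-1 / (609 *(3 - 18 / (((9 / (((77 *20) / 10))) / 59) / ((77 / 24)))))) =-128/71007979 = 0.00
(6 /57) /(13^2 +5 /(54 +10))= 128/205599 = 0.00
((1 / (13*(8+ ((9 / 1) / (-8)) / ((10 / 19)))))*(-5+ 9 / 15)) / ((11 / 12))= -384/6097 = -0.06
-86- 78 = -164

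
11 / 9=1.22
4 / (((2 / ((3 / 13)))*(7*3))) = 2/91 = 0.02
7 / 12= 0.58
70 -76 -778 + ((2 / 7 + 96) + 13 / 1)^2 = 546809/49 = 11159.37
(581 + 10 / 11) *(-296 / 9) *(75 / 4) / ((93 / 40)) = -154341.48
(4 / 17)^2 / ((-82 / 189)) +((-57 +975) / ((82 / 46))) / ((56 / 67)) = 204372855/331772 = 616.00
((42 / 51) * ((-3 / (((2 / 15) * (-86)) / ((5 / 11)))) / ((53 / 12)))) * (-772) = -7295400/426173 = -17.12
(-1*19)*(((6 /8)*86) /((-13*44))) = 2451/1144 = 2.14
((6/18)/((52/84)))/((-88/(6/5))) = -21/2860 = -0.01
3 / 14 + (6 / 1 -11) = -67/14 = -4.79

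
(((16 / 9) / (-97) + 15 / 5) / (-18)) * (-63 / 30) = 18221/52380 = 0.35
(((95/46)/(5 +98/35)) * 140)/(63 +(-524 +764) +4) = 33250/275379 = 0.12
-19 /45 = -0.42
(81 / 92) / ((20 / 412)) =8343/460 = 18.14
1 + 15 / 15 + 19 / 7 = 33/7 = 4.71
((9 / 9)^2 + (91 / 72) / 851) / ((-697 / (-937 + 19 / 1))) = 184089/139564 = 1.32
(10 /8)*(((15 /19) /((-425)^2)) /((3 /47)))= 47/549100 = 0.00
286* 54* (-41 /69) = -211068/23 = -9176.87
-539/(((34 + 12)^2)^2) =-539/4477456 = 0.00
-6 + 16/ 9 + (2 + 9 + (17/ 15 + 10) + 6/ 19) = 15584/855 = 18.23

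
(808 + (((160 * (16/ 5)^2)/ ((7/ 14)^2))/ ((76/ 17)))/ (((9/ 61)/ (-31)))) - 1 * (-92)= -262578724/855 = -307109.62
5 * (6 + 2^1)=40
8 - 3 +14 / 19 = 109/19 = 5.74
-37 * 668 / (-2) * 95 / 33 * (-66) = -2348020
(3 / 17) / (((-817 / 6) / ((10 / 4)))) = -45/13889 = 0.00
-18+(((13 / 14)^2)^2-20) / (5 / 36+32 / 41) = -507558375/13032628 = -38.95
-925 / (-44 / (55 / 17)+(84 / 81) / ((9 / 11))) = 1123875/14984 = 75.01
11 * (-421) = -4631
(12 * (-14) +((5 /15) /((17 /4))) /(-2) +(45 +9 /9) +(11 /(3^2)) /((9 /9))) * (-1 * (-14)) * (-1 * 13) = 3364270/153 = 21988.69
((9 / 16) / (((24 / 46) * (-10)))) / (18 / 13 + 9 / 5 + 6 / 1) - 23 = -586155/25472 = -23.01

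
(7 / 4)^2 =49/16 = 3.06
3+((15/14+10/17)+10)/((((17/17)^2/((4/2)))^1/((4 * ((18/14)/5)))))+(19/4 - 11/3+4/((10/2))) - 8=1043029/49980 = 20.87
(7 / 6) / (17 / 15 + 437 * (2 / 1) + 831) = 5/7312 = 0.00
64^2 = 4096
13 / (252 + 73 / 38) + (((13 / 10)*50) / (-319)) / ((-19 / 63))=42506789/58482589 = 0.73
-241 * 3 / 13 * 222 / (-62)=80253/403 = 199.14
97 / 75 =1.29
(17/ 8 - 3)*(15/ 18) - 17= -851/48 = -17.73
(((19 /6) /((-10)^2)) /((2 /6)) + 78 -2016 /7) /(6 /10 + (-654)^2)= -41981/85543320 = 0.00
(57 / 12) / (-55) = -19/220 = -0.09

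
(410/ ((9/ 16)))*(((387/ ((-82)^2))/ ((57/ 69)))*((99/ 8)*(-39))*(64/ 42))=-203654880/5453 = -37347.31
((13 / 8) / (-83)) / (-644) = 13/427616 = 0.00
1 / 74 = 0.01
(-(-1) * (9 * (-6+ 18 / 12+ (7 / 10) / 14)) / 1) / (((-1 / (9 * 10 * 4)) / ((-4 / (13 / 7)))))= -31054.15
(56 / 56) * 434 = 434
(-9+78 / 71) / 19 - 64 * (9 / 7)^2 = -7020705/66101 = -106.21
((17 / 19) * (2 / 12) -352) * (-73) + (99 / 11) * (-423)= 2494105/114 = 21878.11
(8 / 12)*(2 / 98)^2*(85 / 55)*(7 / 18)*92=1564/101871 = 0.02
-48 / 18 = -8/3 = -2.67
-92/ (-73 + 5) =23/17 = 1.35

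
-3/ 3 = -1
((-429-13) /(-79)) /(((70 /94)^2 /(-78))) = -76157484/96775 = -786.95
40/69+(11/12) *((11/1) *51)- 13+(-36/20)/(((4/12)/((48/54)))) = 685901/1380 = 497.03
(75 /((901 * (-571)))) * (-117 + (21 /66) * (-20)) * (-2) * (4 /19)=-814200/107524439 = -0.01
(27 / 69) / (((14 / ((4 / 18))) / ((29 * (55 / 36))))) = 1595/5796 = 0.28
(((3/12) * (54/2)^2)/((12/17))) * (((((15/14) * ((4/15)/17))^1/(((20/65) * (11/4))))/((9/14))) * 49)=17199/44 = 390.89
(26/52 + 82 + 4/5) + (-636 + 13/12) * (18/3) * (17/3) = -322558/15 = -21503.87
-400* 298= -119200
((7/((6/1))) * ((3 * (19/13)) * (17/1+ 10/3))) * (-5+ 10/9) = -283955/702 = -404.49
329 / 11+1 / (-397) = 130602/4367 = 29.91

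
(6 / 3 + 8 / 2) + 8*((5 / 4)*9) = 96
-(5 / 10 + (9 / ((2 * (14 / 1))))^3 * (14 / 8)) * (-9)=63009/12544 = 5.02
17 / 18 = 0.94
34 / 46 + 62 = 1443/23 = 62.74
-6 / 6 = -1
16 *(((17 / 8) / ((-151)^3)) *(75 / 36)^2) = -10625/247892472 = 0.00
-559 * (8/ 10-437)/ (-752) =-1219179/3760 = -324.25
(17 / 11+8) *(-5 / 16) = -525/176 = -2.98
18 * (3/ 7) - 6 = 1.71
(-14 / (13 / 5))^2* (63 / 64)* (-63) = -4862025/2704 = -1798.09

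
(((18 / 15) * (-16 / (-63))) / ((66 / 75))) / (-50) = -8/1155 = -0.01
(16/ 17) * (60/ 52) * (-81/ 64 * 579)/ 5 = -140697/884 = -159.16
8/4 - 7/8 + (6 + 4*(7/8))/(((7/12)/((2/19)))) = 159/56 = 2.84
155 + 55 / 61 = 9510/61 = 155.90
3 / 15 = 1/5 = 0.20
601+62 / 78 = 23470/39 = 601.79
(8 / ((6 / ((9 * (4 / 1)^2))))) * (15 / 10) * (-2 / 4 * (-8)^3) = 73728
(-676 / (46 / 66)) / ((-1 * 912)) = 1.06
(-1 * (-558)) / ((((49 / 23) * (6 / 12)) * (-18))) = -1426/49 = -29.10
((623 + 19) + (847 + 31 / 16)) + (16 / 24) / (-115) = 8229943/5520 = 1490.93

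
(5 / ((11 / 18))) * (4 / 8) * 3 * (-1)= -135/11 = -12.27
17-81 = -64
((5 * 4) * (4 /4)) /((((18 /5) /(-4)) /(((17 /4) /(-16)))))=425/72 = 5.90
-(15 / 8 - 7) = 41/8 = 5.12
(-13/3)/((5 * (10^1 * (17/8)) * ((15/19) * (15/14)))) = -13832/286875 = -0.05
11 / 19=0.58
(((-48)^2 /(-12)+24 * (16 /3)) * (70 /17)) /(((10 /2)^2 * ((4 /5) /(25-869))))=189056/17 = 11120.94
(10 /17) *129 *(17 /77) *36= 46440/77 = 603.12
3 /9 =1/3 = 0.33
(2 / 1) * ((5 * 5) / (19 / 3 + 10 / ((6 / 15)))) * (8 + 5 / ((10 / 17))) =2475/94 = 26.33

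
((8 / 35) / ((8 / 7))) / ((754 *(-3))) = -1/11310 = 0.00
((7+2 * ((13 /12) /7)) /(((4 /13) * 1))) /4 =3991/672 = 5.94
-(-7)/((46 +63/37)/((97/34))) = 25123/60010 = 0.42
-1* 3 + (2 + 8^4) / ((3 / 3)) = 4095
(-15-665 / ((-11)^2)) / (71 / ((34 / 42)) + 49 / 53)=-4505/19481 = -0.23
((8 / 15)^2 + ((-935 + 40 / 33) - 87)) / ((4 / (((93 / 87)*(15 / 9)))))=-39149063/86130 = -454.53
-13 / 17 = -0.76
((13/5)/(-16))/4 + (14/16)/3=241/960 = 0.25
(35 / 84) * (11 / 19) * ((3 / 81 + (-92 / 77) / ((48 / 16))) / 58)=-3755/2499336 = 0.00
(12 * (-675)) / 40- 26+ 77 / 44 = -907/4 = -226.75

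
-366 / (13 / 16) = -5856/13 = -450.46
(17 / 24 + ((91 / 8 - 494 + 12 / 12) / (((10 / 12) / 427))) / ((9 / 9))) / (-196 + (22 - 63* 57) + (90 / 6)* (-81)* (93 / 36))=29614073/828450 = 35.75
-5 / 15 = -1/3 = -0.33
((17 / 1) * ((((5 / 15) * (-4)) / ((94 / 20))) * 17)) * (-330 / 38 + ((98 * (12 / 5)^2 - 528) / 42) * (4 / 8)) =676.38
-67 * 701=-46967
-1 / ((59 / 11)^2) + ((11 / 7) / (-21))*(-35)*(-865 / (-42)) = 165501853/3070242 = 53.91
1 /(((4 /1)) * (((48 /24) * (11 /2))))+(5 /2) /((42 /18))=337/308 = 1.09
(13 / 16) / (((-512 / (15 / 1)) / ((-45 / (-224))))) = -8775/1835008 = 0.00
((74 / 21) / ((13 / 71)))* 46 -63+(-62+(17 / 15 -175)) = 800467/1365 = 586.42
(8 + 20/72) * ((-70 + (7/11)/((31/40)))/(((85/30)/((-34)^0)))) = -3514910/17391 = -202.11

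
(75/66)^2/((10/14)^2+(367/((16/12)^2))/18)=0.11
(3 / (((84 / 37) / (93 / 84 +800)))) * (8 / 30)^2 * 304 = 84101296/3675 = 22884.71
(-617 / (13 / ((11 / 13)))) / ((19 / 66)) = -447942/3211 = -139.50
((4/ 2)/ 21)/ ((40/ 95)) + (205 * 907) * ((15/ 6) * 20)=780927019/84 = 9296750.23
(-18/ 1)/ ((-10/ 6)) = 54/5 = 10.80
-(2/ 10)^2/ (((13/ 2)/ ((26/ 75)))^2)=-16/140625 = 0.00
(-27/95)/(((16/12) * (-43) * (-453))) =-27/2467340 = 0.00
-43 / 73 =-0.59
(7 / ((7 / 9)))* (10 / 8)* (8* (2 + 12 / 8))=315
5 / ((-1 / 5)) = -25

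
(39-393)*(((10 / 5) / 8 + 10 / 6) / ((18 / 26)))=-17641/18 = -980.06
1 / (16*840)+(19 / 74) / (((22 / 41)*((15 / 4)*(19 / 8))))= 58859/1094016 = 0.05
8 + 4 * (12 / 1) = 56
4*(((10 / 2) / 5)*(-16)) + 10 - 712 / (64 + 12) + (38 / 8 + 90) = 2385/76 = 31.38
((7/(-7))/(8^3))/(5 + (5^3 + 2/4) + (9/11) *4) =-11/753408 = 0.00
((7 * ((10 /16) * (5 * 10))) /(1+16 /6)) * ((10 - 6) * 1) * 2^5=84000/11 = 7636.36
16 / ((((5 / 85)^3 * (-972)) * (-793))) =19652/192699 = 0.10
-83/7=-11.86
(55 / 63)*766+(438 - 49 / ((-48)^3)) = 856768855/774144 = 1106.73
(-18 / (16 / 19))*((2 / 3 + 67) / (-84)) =551/32 = 17.22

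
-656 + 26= -630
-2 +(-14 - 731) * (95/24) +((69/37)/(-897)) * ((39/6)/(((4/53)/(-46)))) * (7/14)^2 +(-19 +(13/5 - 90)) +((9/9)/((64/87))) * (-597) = -137350373/35520 = -3866.85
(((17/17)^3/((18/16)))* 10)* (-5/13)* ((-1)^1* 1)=400/117 = 3.42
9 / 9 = 1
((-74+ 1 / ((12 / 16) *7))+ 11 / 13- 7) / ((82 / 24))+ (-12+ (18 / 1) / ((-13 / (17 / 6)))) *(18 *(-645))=184843.52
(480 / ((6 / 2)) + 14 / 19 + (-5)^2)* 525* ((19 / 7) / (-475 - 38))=-88225/171 = -515.94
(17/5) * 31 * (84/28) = 316.20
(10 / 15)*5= 10/3 = 3.33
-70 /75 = -14/15 = -0.93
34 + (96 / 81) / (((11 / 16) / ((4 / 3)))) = 36.30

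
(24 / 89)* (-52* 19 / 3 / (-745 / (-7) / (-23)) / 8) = 159068/66305 = 2.40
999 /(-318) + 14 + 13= 2529/106 = 23.86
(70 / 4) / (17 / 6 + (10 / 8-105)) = -0.17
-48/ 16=-3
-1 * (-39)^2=-1521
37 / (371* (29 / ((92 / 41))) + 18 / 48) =6808/882307 = 0.01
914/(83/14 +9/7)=12796/101 = 126.69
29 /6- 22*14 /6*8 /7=-53.83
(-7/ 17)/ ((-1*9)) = 7/153 = 0.05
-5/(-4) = 5/4 = 1.25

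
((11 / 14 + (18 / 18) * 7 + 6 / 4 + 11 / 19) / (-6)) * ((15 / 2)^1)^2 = -12300/133 = -92.48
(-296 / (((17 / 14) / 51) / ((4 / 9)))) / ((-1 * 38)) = 8288/57 = 145.40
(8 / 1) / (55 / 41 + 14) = 328/629 = 0.52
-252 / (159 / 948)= -79632/53 = -1502.49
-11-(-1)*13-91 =-89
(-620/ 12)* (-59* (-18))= -54870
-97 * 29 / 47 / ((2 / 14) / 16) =-315056/47 = -6703.32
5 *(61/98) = 305/98 = 3.11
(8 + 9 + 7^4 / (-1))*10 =-23840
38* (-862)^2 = 28235672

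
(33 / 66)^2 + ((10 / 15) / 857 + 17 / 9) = 2.14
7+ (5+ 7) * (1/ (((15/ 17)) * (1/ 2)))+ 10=221/5 = 44.20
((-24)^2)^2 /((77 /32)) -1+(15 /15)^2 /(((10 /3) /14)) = 53085392/385 = 137884.14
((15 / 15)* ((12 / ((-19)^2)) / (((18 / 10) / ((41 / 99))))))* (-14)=-11480/107217 = -0.11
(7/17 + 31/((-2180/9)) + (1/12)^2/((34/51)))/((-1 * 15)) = -261673/13341600 = -0.02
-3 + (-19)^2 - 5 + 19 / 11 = 3902/11 = 354.73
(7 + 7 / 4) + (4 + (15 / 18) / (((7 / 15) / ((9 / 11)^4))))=5554887/409948 = 13.55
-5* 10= -50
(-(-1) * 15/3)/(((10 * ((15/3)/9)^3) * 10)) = 729/2500 = 0.29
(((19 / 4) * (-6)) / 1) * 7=-399/2 = -199.50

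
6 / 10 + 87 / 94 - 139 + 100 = -17613/470 = -37.47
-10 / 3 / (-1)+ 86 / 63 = 296/63 = 4.70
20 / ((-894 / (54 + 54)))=-360/149 = -2.42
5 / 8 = 0.62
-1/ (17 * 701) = -1/11917 = 0.00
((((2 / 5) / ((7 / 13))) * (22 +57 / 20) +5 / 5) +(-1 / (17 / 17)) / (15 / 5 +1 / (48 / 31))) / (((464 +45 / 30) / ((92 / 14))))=61778/228095 = 0.27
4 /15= 0.27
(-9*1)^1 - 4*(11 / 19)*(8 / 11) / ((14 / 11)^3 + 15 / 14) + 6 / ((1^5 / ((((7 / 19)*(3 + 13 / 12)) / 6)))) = -106928585/13310868 = -8.03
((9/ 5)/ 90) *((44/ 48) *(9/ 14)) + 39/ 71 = 111543/198800 = 0.56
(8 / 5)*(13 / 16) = 13/10 = 1.30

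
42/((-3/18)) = -252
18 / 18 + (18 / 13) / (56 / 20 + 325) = 21397/21307 = 1.00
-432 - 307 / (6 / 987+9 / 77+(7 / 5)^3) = -699158069/1296942 = -539.08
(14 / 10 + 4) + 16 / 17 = 539/85 = 6.34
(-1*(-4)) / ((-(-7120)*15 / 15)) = 1/1780 = 0.00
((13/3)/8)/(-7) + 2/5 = 271/840 = 0.32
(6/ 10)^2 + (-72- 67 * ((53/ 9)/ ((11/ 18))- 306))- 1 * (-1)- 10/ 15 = 16322672/825 = 19785.06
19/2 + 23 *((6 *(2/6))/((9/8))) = 907/18 = 50.39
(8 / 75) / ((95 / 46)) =368/7125 = 0.05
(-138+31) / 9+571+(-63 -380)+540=5905/9 = 656.11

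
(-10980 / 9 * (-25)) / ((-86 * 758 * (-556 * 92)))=7625/833624144 = 0.00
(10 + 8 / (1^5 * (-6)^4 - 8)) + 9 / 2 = 4671/322 = 14.51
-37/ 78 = -0.47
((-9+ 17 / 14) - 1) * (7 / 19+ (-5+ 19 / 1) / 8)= -2829/152 = -18.61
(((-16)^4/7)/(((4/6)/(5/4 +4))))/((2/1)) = 36864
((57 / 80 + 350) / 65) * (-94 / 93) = -1318679/241800 = -5.45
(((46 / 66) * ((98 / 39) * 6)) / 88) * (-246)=-46207/1573 = -29.38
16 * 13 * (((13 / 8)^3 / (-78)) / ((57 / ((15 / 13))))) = -845/3648 = -0.23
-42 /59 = -0.71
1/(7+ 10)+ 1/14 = 31/238 = 0.13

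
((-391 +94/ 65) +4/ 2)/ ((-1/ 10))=50382/13 = 3875.54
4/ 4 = 1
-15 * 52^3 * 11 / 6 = -3866720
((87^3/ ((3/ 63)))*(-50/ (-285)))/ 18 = 2560845/19 = 134781.32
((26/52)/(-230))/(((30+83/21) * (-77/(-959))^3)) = -53998413/436541380 = -0.12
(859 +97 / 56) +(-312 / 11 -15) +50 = 534299/616 = 867.37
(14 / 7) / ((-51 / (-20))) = 0.78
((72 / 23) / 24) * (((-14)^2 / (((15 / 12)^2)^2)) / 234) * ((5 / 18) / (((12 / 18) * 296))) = 784/12445875 = 0.00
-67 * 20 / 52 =-335/13 = -25.77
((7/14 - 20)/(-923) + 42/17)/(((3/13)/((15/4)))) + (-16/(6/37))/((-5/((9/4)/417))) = 272442169/6710920 = 40.60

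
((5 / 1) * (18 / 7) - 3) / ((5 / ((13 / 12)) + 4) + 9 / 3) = 897/1057 = 0.85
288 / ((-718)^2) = 72/128881 = 0.00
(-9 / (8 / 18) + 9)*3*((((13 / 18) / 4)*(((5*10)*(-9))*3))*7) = 921375/16 = 57585.94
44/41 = 1.07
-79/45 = -1.76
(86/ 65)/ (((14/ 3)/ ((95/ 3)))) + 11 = 1818/91 = 19.98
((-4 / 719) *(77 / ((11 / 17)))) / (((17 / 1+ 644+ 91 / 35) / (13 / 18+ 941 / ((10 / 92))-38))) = -13188481/1533627 = -8.60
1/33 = 0.03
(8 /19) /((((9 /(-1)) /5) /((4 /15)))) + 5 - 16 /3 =-203/513 = -0.40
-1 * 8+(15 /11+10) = 37/11 = 3.36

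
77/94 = 0.82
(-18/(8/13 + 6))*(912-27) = -103545/43 = -2408.02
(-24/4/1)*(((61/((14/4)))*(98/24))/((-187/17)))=427/11 = 38.82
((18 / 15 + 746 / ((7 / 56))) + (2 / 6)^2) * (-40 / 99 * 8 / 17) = -17191616/15147 = -1134.98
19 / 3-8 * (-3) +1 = 94/3 = 31.33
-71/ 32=-2.22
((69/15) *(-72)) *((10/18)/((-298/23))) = 2116/149 = 14.20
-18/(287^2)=-18/82369 = 0.00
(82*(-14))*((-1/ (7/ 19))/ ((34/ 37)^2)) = 1066451/289 = 3690.14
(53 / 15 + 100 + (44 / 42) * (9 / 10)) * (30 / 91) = 21940/637 = 34.44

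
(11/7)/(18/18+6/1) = 11/49 = 0.22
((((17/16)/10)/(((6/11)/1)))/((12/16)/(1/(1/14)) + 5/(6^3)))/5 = 11781/23200 = 0.51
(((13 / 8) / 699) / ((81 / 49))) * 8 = 637/56619 = 0.01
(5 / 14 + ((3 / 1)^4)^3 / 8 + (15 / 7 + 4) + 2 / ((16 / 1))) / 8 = 265747/32 = 8304.59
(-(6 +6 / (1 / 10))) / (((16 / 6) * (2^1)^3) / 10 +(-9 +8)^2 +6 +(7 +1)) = -990/257 = -3.85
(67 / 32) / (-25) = -67/800 = -0.08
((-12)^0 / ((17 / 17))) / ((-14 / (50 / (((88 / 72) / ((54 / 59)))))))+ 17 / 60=-651769/272580 = -2.39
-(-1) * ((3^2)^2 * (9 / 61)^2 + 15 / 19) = 180474/70699 = 2.55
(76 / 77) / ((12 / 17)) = 323/231 = 1.40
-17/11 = -1.55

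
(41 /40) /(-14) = -41/560 = -0.07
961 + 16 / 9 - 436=4741/9 = 526.78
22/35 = 0.63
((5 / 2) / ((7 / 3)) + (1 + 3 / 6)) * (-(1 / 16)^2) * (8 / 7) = -9/784 = -0.01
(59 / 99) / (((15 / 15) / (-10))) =-590/99 = -5.96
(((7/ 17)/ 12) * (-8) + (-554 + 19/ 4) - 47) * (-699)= 28354003/68 = 416970.63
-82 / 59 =-1.39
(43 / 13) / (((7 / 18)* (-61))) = -774/5551 = -0.14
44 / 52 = 11/13 = 0.85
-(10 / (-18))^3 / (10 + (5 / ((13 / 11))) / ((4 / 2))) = 650/45927 = 0.01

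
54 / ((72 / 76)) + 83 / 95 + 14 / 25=27756/475 = 58.43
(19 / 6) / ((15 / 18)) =19/5 = 3.80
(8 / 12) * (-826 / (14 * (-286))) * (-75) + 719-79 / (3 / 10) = 191056/429 = 445.35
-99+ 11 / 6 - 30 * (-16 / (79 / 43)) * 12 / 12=164.10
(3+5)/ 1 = 8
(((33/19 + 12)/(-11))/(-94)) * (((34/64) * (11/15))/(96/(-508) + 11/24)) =563499/29326120 = 0.02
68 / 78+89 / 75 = 669/325 = 2.06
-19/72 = -0.26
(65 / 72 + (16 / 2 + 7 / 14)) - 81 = -5155/72 = -71.60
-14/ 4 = -7/2 = -3.50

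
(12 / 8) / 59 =3/118 = 0.03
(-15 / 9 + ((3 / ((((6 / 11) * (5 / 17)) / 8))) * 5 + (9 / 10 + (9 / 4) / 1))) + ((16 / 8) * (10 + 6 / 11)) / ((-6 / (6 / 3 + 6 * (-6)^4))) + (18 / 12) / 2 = -26590.62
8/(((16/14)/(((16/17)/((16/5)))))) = 35/17 = 2.06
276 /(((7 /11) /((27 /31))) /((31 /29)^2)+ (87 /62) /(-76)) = 386252064/868985 = 444.49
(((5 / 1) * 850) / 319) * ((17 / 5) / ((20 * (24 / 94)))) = 67915/7656 = 8.87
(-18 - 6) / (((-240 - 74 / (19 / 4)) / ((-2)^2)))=228/607 = 0.38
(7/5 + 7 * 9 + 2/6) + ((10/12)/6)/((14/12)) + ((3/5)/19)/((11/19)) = 29987/462 = 64.91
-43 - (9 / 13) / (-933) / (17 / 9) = -2955406/68731 = -43.00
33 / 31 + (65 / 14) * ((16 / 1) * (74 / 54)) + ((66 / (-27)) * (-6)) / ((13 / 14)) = 9037849/76167 = 118.66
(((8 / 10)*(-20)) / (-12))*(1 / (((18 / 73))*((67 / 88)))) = 12848/1809 = 7.10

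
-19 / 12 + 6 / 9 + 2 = 13/12 = 1.08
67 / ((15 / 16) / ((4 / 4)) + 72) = 1072/1167 = 0.92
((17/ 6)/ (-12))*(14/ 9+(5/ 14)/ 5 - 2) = 799/9072 = 0.09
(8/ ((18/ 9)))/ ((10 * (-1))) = -2/5 = -0.40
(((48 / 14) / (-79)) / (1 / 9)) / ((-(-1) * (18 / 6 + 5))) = -27/553 = -0.05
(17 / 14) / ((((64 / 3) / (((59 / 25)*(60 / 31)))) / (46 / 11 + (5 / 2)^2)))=4143393/1527680 = 2.71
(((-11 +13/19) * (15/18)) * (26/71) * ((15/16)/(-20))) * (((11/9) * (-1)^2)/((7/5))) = 25025/194256 = 0.13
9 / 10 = 0.90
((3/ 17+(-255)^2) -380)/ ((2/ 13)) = 7143292/17 = 420193.65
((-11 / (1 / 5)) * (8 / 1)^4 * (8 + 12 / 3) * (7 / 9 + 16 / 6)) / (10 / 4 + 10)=-11173888/15 = -744925.87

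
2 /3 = 0.67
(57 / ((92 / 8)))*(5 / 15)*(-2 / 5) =-76/115 = -0.66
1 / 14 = 0.07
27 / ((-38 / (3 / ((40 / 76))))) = -81/20 = -4.05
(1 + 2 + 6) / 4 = 9/4 = 2.25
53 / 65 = 0.82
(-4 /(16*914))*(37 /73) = -37/266888 = 0.00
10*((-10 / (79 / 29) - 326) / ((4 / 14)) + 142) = -799360/79 = -10118.48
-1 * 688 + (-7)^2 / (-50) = -688.98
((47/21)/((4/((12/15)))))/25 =47/2625 = 0.02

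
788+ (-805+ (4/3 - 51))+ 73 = 19/3 = 6.33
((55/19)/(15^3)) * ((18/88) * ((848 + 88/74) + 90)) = 695/4218 = 0.16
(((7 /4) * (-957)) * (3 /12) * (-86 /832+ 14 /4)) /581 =-1352241/552448 = -2.45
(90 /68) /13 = 45/442 = 0.10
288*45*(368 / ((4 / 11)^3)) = 99186120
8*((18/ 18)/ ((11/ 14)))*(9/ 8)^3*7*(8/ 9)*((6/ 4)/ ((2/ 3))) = 35721/176 = 202.96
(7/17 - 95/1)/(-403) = 1608/6851 = 0.23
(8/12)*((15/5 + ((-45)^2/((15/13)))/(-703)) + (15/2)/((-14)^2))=0.36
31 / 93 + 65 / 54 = 83/54 = 1.54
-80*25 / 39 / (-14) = 1000/273 = 3.66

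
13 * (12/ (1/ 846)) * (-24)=-3167424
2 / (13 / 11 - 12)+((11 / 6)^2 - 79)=-324829/4284 = -75.82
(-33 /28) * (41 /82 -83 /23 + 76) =-15807/184 = -85.91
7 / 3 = 2.33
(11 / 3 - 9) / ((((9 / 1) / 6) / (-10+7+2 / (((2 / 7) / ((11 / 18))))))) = -4.54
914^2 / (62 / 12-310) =-5012376/1829 = -2740.50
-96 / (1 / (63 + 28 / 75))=-152096/25 = -6083.84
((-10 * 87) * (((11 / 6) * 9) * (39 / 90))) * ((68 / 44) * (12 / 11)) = -115362/11 = -10487.45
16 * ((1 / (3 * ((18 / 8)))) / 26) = 32/351 = 0.09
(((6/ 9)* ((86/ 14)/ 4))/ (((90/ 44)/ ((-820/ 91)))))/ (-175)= 77572/3009825 = 0.03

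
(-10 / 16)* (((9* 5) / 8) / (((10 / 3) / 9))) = -1215/128 = -9.49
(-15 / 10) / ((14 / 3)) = -9/28 = -0.32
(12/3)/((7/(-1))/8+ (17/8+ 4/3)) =48/31 = 1.55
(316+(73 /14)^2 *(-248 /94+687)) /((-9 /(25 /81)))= -622565275/959364 = -648.94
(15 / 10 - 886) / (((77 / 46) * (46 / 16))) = -14152/77 = -183.79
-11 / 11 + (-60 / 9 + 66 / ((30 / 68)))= 2129/15 = 141.93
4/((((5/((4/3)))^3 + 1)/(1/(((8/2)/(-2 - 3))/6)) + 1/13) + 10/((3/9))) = 24960/142973 = 0.17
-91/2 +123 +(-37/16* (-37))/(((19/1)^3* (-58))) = 77.50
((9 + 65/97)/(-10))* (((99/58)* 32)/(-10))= 371448/70325 = 5.28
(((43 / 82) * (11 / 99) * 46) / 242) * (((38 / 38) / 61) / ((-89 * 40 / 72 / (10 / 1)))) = -989/26933269 = 0.00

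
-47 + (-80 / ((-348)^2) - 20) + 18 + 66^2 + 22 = 32766196/7569 = 4329.00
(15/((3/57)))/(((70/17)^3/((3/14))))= 840123/960400 = 0.87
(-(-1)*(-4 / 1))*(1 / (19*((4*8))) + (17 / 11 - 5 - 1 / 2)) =26437/1672 = 15.81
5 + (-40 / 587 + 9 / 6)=7551/1174 = 6.43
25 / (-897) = -25/897 = -0.03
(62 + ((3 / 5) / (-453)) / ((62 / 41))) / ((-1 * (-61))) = 2902179/2855410 = 1.02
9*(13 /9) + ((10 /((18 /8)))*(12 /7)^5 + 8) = 1458867/16807 = 86.80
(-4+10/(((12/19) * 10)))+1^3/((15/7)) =-39/20 = -1.95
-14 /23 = -0.61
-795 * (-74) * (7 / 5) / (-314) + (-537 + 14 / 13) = -1629172/2041 = -798.22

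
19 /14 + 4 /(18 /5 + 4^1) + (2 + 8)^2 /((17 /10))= 274517/4522 = 60.71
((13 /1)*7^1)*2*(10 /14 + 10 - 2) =1586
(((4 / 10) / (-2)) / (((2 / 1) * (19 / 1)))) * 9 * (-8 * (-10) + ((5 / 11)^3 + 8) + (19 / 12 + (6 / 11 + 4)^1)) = -902955/202312 = -4.46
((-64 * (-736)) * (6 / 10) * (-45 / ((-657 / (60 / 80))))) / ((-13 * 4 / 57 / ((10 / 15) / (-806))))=503424/382447 = 1.32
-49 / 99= -0.49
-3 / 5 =-0.60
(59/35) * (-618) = -36462/35 = -1041.77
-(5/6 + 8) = -53/6 = -8.83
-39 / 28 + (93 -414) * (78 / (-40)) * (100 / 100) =43719/70 = 624.56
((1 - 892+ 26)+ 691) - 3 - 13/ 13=-178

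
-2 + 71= 69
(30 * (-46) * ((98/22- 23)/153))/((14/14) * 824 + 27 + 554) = 368/3091 = 0.12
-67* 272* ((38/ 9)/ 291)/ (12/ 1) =-173128/7857 = -22.03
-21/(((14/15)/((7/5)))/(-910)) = 28665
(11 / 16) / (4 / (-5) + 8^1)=55/576 = 0.10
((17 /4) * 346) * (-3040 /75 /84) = -223516/315 = -709.57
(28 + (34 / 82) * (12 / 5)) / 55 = 5944/11275 = 0.53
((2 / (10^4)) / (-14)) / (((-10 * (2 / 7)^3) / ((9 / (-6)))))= -147/1600000 = 0.00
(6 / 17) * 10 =60/17 = 3.53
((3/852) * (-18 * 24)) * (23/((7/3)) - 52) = 31860/497 = 64.10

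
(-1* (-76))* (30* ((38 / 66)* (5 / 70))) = 7220/77 = 93.77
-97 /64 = -1.52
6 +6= 12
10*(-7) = -70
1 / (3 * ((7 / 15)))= 0.71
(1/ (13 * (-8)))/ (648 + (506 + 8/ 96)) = -3/360074 = 0.00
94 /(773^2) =94/597529 = 0.00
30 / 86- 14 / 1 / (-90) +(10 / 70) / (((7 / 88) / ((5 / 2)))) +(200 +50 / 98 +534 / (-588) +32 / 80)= 7774687/37926 = 205.00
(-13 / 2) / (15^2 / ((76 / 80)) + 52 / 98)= -12103/441988 = -0.03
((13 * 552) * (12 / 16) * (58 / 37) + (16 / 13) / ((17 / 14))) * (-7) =-482963348/8177 = -59063.64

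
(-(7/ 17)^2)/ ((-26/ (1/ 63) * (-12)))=-7/811512 = 0.00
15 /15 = 1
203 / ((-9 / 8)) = -1624/9 = -180.44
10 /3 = 3.33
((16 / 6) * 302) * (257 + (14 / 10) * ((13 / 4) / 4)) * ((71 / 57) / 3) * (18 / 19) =442798742/5415 = 81772.62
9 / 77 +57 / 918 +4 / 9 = 14689/23562 = 0.62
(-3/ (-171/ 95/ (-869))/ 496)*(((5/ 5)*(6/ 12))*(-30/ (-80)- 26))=37.41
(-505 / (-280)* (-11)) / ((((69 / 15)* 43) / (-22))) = 61105/27692 = 2.21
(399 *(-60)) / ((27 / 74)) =-196840/3 = -65613.33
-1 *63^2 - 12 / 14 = -27789/7 = -3969.86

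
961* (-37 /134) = -35557/134 = -265.35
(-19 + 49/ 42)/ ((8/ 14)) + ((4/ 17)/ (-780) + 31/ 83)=-67873079/2201160 = -30.84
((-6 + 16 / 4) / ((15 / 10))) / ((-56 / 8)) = 4/21 = 0.19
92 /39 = 2.36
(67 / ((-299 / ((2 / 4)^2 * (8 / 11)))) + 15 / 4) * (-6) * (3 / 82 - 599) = 653662605/49036 = 13330.26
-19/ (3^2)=-19/9 = -2.11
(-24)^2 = 576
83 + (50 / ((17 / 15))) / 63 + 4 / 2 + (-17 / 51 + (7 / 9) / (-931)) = 1737115/20349 = 85.37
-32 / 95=-0.34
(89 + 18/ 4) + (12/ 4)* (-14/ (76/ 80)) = 1873/38 = 49.29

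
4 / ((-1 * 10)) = -2/5 = -0.40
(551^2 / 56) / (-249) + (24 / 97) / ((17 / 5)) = -498964769/22993656 = -21.70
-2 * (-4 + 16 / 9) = 40/9 = 4.44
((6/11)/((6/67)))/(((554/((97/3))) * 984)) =6499/17989488 = 0.00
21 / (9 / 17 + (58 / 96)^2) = 822528/35033 = 23.48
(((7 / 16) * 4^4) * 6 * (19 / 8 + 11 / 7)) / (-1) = -2652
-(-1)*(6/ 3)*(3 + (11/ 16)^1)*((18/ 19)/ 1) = 531/76 = 6.99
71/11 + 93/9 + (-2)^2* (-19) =-59.21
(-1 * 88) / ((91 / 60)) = -5280/91 = -58.02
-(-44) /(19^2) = 44/361 = 0.12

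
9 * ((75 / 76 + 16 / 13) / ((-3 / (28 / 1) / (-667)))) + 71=124319.33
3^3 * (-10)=-270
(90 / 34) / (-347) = -45/5899 = -0.01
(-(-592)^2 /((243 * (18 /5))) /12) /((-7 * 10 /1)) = 21904/45927 = 0.48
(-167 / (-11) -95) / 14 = -439/77 = -5.70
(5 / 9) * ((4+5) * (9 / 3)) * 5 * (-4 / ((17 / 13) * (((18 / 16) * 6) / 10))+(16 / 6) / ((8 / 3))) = -40525/153 = -264.87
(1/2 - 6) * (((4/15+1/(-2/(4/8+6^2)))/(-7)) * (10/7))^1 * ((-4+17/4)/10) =-11869/23520 = -0.50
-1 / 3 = -0.33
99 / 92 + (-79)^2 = 574271/92 = 6242.08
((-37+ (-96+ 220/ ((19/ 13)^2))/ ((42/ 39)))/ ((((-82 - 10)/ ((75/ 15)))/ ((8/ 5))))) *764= 2026.77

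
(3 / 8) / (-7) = -3/56 = -0.05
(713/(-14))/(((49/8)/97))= -276644/343 = -806.54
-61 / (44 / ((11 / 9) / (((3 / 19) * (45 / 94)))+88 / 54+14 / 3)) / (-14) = 208132/93555 = 2.22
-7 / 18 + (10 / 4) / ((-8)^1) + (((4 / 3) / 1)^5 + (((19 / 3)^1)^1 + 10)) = 77161/3888 = 19.85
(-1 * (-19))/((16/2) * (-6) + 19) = -19/29 = -0.66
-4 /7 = -0.57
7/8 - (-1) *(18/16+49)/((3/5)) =1013/12 = 84.42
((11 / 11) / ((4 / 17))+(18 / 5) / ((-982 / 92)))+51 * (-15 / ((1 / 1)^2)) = -761.09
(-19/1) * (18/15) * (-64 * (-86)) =-627456/5 = -125491.20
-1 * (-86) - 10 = 76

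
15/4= 3.75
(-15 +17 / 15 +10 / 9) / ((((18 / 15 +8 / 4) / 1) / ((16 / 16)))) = -287/72 = -3.99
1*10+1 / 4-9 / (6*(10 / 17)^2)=1183/200 = 5.92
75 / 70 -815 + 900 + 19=1471/14 = 105.07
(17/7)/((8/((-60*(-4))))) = 510/7 = 72.86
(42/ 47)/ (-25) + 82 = 96308/1175 = 81.96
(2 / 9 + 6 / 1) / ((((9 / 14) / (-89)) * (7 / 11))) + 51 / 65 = -7122989/5265 = -1352.89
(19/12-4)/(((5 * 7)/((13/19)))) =-377/7980 = -0.05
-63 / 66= -21/22 = -0.95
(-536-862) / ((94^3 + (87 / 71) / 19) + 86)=-628634/373524639 = 0.00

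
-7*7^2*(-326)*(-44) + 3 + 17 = -4919972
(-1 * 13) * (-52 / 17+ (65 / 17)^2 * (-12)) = 670592/289 = 2320.39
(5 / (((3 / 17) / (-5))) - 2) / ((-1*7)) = 431/21 = 20.52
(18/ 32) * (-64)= -36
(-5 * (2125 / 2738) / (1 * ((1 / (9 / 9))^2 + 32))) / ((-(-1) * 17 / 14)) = -4375/45177 = -0.10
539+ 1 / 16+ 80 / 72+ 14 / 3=78457/144 = 544.84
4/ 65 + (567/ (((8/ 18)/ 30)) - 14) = 4973613/130 = 38258.56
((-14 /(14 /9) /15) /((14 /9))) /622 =-27/43540 = 0.00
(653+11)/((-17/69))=-45816/17 = -2695.06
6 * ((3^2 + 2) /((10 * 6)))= 11/10 = 1.10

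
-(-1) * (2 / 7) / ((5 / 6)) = 12/35 = 0.34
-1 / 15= -0.07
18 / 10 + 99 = 504/5 = 100.80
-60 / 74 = -30/37 = -0.81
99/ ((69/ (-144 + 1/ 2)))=-205.89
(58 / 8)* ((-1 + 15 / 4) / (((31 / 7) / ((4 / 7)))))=2.57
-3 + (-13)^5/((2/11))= -2042114.50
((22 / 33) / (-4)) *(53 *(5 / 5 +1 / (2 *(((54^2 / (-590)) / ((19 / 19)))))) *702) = -1805869/324 = -5573.67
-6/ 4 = -3/2 = -1.50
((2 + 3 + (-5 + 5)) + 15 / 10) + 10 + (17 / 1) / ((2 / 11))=110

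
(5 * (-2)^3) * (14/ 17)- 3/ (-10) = -5549/170 = -32.64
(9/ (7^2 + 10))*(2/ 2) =9/59 = 0.15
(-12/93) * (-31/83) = 4/83 = 0.05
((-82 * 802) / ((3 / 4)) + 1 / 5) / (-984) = 1315277/14760 = 89.11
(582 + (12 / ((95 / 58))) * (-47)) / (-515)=-22578/48925 = -0.46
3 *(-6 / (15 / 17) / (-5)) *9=918/25 = 36.72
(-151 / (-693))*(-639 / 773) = -10721/59521 = -0.18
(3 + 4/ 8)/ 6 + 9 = 115/12 = 9.58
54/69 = 18/23 = 0.78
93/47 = 1.98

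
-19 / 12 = -1.58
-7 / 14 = -1/2 = -0.50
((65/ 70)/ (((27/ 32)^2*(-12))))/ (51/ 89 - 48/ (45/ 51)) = 740480/366696477 = 0.00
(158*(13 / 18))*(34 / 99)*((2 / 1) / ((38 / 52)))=107.26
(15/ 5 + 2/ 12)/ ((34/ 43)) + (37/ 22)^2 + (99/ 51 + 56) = 399724/6171 = 64.77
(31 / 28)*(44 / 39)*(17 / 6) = 5797/1638 = 3.54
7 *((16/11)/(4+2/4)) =224/99 = 2.26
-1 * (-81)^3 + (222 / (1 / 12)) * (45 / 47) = 25097607/47 = 533991.64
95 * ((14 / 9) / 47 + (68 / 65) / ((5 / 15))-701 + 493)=-107003402/5499 = -19458.70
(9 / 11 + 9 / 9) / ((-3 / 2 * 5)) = -8/33 = -0.24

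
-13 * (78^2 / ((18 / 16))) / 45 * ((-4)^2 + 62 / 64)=-26510.47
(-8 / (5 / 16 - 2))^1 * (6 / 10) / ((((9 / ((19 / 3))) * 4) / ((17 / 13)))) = 10336/15795 = 0.65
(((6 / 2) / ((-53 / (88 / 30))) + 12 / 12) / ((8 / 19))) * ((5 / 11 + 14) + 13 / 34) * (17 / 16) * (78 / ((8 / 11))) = 908709789/271360 = 3348.72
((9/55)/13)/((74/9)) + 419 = 22169371/52910 = 419.00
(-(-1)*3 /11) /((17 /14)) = 42/187 = 0.22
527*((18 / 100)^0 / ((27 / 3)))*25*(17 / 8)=223975/72 = 3110.76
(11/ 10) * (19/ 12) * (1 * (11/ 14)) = 2299/1680 = 1.37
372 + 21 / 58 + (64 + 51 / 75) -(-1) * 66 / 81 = 17142097/39150 = 437.86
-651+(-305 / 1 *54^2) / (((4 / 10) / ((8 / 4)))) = -4447551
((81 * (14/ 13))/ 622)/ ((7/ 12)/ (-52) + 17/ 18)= 81648/543317 = 0.15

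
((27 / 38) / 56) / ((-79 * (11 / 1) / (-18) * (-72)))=-27/7396928 = 0.00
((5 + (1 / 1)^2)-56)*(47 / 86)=-1175/43 = -27.33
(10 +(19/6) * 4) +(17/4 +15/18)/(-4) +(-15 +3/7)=2293/336 = 6.82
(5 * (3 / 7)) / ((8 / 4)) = 15/14 = 1.07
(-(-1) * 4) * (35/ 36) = 35/9 = 3.89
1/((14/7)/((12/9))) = 2/3 = 0.67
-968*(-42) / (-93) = -13552/31 = -437.16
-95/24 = -3.96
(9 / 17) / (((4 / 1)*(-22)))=-9/1496 = -0.01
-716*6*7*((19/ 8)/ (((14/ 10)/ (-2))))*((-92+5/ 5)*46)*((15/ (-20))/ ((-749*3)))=-15253485/107 = -142555.93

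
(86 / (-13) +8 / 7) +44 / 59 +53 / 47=-908209/252343 = -3.60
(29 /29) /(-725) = -1/725 = 0.00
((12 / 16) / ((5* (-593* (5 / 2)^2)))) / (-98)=3/7264250 = 0.00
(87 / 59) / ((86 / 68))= 2958/2537 = 1.17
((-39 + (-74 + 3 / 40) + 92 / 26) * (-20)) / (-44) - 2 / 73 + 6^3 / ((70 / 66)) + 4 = 41959471/265720 = 157.91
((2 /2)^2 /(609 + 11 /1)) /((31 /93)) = 3/620 = 0.00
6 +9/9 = 7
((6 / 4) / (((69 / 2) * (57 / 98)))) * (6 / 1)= 196/437 = 0.45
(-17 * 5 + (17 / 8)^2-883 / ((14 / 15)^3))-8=-25783409/21952 = -1174.54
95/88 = 1.08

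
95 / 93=1.02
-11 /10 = -1.10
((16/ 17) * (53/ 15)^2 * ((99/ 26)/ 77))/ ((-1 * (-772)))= 5618/7464275 = 0.00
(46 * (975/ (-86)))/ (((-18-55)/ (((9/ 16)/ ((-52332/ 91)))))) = -874575/125158208 = -0.01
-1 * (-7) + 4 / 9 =67/9 = 7.44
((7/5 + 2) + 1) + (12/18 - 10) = -74/15 = -4.93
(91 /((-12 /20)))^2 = 23002.78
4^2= 16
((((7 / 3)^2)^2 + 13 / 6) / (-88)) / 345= -5153/4918320 = 0.00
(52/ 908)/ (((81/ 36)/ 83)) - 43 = -83533/2043 = -40.89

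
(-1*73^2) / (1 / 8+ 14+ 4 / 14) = -369.79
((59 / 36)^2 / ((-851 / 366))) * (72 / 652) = -212341/1664556 = -0.13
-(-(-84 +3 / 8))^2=-447561/64 = -6993.14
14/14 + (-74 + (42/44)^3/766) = -595405603/8156368 = -73.00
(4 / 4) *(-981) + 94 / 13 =-12659/13 = -973.77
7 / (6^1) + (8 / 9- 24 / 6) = -35/18 = -1.94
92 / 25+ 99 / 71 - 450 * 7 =-5582243/1775 = -3144.93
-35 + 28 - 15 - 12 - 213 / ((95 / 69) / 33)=-488231/95 = -5139.27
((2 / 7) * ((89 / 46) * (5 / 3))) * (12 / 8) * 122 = 27145/161 = 168.60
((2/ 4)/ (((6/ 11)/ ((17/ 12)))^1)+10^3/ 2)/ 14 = 72187/2016 = 35.81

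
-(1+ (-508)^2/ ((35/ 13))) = -3354867/35 = -95853.34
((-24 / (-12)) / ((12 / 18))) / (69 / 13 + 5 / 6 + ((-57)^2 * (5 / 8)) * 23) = 936/14573681 = 0.00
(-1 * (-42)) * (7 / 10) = 147/5 = 29.40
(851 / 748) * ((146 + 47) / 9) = 164243/6732 = 24.40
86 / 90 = 43/45 = 0.96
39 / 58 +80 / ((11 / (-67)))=-310451/638 = -486.60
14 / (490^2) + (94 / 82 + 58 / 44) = 9531338/3867325 = 2.46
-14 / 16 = -7/8 = -0.88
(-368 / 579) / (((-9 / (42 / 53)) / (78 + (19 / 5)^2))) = 11906272/2301525 = 5.17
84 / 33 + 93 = 1051/11 = 95.55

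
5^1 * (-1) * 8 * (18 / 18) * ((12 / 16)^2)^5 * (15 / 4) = -4428675/524288 = -8.45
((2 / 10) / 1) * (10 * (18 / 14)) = 18/7 = 2.57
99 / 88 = 9/8 = 1.12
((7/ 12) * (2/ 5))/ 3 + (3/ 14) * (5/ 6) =323/1260 = 0.26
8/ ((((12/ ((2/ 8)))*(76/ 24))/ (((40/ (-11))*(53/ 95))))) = -424/3971 = -0.11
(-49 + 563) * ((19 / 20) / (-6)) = -4883/60 = -81.38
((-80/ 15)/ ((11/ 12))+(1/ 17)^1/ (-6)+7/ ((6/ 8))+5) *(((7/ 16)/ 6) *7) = 155869/35904 = 4.34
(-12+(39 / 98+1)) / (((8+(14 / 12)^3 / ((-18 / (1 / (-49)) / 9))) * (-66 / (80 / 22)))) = 1496160/20532127 = 0.07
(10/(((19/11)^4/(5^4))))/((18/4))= 183012500/1172889 = 156.04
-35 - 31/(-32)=-1089/32 = -34.03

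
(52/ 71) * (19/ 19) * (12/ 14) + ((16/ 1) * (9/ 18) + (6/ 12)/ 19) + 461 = 8869887/18886 = 469.65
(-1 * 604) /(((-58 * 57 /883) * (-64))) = -133333/52896 = -2.52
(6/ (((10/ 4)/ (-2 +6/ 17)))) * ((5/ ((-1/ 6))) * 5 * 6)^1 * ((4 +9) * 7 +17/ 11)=61568640/187 = 329244.06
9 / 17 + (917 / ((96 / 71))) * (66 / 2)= 12175297/544 = 22381.06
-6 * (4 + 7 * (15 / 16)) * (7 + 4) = -5577/8 = -697.12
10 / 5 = 2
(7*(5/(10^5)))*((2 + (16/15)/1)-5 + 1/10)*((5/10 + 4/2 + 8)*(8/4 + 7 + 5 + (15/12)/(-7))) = -29799/320000 = -0.09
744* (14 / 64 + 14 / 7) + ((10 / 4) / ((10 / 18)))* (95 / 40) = 26583/16 = 1661.44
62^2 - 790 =3054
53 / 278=0.19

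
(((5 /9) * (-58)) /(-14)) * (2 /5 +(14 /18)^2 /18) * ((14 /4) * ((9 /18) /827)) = 91669/43407576 = 0.00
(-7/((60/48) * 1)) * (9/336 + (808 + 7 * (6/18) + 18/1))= -278329/60 = -4638.82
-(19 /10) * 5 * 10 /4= -95/4 = -23.75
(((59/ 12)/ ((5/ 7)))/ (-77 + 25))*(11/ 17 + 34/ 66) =-67319/437580 = -0.15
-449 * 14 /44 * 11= -3143/2 = -1571.50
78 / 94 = 39/47 = 0.83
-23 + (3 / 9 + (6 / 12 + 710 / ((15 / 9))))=2423/6 = 403.83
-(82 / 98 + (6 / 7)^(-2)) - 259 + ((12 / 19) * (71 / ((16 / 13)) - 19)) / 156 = -261.04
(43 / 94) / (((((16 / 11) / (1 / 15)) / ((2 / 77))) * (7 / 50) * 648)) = 215/35816256 = 0.00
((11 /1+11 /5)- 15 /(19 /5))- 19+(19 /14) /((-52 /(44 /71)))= -11985627/1227590 = -9.76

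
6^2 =36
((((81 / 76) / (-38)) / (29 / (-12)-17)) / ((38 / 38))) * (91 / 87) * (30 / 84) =5265/9757108 = 0.00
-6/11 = -0.55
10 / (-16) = -5/8 = -0.62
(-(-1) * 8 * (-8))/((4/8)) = -128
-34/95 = -0.36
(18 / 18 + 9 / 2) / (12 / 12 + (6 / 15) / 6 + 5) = 165/182 = 0.91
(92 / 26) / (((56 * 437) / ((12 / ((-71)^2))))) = 3/8715889 = 0.00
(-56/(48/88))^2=10540.44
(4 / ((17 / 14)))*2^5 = 1792/17 = 105.41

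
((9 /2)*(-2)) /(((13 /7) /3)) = -189/13 = -14.54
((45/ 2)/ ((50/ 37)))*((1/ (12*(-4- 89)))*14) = -259/1240 = -0.21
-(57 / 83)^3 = -185193/571787 = -0.32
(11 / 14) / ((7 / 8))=44/49 = 0.90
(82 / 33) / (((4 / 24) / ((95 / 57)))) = 820/33 = 24.85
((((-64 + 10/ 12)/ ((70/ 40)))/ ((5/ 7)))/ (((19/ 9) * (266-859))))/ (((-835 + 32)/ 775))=-352470/9047401 = -0.04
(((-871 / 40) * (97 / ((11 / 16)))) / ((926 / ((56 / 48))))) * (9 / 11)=-1774227/560230 = -3.17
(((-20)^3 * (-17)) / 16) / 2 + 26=4276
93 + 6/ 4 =189/2 = 94.50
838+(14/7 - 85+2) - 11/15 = 11344/15 = 756.27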